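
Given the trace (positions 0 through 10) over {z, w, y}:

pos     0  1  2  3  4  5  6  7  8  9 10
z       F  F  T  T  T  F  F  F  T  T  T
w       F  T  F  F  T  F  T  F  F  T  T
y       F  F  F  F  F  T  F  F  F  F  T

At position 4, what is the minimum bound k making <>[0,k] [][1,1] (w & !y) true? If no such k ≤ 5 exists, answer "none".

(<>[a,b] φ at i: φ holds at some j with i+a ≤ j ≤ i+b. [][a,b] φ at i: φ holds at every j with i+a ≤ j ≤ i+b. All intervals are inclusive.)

1

Scan j = 4,5,… for [][1,1] (w & !y):
  j=4: fails
  j=5: holds
First hit at j=5, so smallest k = 5-4 = 1.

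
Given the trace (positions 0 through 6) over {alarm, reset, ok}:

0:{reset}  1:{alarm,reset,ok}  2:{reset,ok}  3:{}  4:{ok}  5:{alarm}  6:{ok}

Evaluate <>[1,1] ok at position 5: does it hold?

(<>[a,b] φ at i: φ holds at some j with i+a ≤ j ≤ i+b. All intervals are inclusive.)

Check ok at each j in [6,6]:
  j=6: true
Found at j=6 → formula holds.

Yes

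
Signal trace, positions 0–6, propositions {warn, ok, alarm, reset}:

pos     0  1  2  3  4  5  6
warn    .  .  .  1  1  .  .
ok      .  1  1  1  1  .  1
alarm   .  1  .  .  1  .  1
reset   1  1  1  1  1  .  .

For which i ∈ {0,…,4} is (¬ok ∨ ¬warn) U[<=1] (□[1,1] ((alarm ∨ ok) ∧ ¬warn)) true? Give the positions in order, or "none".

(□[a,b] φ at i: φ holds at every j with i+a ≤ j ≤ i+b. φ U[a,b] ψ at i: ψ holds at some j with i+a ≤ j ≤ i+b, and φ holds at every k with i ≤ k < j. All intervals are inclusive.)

Evaluate at each i in [0,4]:
  i=0: ✓ (rhs at j=0)
  i=1: ✓ (rhs at j=1)
  i=2: ✗ (no rhs in [2,3])
  i=3: ✗ (no rhs in [3,4])
  i=4: ✗ (lhs fails at k=4 before rhs at j=5)

0, 1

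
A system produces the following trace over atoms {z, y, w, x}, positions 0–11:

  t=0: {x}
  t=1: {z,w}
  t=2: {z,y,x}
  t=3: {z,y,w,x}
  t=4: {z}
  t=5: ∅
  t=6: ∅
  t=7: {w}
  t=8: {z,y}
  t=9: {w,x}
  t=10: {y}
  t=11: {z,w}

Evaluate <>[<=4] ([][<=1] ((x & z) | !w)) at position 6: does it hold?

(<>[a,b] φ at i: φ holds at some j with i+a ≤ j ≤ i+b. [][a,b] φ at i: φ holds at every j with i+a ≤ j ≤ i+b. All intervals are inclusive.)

False

Check [][<=1] ((x & z) | !w) at each j in [6,10]:
  j=6: fails at 7
  j=7: fails at 7
  j=8: fails at 9
  j=9: fails at 9
  j=10: fails at 11
No position in the window satisfies it → formula fails.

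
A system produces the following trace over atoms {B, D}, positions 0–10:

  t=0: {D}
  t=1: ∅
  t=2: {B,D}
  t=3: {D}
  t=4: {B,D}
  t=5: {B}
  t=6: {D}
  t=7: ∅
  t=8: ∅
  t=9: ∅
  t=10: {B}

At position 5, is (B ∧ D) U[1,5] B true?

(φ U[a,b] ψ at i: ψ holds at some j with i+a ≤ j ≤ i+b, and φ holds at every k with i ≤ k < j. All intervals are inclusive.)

Need some j in [6,10] with B, and (B ∧ D) at every k in [5,j-1].
  j=6: B false.
  j=7: B false.
  j=8: B false.
  j=9: B false.
  j=10: B holds, but (B ∧ D) fails at k=5 → not this j.
No j in the window works → until fails.

No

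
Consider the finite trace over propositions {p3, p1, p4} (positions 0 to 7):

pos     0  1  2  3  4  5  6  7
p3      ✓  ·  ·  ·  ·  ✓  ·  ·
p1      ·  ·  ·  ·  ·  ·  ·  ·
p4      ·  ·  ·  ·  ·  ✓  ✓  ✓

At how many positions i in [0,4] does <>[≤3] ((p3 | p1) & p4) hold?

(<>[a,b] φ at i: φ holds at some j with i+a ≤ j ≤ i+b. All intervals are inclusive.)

3

Evaluate at each i in [0,4]:
  i=0: ✗ (none in [0,3])
  i=1: ✗ (none in [1,4])
  i=2: ✓ (witness j=5)
  i=3: ✓ (witness j=5)
  i=4: ✓ (witness j=5)
Positions where it holds: {2, 3, 4} → 3.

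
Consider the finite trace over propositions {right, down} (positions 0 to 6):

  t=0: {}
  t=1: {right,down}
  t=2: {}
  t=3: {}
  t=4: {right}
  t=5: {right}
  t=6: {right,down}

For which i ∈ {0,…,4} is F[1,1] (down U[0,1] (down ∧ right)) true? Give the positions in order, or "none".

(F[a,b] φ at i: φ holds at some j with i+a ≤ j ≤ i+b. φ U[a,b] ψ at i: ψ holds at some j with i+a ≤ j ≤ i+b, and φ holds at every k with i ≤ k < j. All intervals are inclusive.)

Evaluate at each i in [0,4]:
  i=0: ✓ (witness j=1)
  i=1: ✗ (none in [2,2])
  i=2: ✗ (none in [3,3])
  i=3: ✗ (none in [4,4])
  i=4: ✗ (none in [5,5])

0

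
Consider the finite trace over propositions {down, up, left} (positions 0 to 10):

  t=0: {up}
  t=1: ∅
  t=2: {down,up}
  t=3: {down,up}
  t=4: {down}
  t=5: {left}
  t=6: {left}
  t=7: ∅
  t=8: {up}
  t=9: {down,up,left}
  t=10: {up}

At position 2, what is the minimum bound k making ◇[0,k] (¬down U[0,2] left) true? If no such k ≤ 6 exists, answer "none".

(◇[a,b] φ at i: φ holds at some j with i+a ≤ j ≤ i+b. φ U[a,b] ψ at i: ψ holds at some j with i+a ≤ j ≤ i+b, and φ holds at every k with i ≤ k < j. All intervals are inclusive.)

Scan j = 2,3,… for (¬down U[0,2] left):
  j=2: fails
  j=3: fails
  j=4: fails
  j=5: holds
First hit at j=5, so smallest k = 5-2 = 3.

3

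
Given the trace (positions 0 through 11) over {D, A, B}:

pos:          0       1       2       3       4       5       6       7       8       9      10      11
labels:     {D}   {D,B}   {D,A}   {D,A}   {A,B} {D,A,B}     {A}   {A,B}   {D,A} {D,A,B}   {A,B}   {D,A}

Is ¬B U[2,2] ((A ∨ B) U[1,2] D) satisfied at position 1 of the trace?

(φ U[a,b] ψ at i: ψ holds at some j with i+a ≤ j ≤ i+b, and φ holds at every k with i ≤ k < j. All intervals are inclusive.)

Need some j in [3,3] with ((A ∨ B) U[1,2] D), and ¬B at every k in [1,j-1].
  j=3: ((A ∨ B) U[1,2] D) holds, but ¬B fails at k=1 → not this j.
No j in the window works → until fails.

Does not hold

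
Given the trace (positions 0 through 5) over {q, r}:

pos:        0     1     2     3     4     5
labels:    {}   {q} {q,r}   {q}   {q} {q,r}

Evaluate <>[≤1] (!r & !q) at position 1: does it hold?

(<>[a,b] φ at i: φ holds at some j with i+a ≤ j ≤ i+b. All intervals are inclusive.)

False

Check (!r & !q) at each j in [1,2]:
  j=1: false
  j=2: false
No position in the window satisfies it → formula fails.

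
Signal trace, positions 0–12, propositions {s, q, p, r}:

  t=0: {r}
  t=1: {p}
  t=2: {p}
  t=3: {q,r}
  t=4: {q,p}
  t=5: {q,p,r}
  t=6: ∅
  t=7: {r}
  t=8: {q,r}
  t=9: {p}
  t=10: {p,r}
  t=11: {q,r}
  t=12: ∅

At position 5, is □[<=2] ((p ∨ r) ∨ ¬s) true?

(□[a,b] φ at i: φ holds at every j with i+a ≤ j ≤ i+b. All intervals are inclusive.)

Yes

Check ((p ∨ r) ∨ ¬s) at every j in [5,7]:
  j=5: true
  j=6: true
  j=7: true
All positions satisfy it → formula holds.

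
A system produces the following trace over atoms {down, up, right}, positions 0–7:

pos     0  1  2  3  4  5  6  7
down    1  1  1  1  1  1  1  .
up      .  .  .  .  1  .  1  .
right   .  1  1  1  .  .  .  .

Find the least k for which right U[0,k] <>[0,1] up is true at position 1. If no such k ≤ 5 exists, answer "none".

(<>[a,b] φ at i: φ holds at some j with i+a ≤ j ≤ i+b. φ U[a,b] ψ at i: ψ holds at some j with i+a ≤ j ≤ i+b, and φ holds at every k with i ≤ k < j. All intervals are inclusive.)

Need earliest j ≥ 1 with <>[0,1] up, and right at every k in [1,j-1].
  j=1: rhs fails.
  j=2: rhs fails.
  j=3: rhs holds; lhs holds on [1,2]. k = 2.

2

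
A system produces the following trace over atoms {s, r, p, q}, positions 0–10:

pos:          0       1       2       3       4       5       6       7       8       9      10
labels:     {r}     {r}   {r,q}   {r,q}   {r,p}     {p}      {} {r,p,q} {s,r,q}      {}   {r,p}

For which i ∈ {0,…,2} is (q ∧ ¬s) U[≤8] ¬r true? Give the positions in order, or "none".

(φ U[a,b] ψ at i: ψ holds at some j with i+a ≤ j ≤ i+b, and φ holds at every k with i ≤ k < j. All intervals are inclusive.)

none

Evaluate at each i in [0,2]:
  i=0: ✗ (lhs fails at k=0 before rhs at j=5)
  i=1: ✗ (lhs fails at k=1 before rhs at j=5)
  i=2: ✗ (lhs fails at k=4 before rhs at j=5)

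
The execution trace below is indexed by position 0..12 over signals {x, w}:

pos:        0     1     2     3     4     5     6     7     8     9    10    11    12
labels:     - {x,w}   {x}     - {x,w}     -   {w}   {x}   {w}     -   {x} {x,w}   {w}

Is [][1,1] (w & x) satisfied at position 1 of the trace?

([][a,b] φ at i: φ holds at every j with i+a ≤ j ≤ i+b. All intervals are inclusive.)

Check (w & x) at every j in [2,2]:
  j=2: false
Fails at j=2 → formula fails.

Does not hold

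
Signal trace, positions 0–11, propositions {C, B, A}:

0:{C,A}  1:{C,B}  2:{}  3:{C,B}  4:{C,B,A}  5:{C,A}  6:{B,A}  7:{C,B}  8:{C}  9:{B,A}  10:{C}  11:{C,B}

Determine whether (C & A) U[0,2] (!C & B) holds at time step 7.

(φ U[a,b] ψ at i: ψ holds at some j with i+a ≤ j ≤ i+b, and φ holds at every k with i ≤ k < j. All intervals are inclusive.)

Does not hold

Need some j in [7,9] with (!C & B), and (C & A) at every k in [7,j-1].
  j=7: (!C & B) false.
  j=8: (!C & B) false.
  j=9: (!C & B) holds, but (C & A) fails at k=7 → not this j.
No j in the window works → until fails.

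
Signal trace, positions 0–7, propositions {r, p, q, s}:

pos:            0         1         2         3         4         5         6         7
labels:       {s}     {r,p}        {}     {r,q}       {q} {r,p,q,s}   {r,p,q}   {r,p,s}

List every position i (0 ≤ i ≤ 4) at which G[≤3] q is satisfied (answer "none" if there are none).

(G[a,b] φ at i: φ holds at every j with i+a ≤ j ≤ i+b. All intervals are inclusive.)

Evaluate at each i in [0,4]:
  i=0: ✗ (fails at j=0)
  i=1: ✗ (fails at j=1)
  i=2: ✗ (fails at j=2)
  i=3: ✓ (all of [3,6])
  i=4: ✗ (fails at j=7)

3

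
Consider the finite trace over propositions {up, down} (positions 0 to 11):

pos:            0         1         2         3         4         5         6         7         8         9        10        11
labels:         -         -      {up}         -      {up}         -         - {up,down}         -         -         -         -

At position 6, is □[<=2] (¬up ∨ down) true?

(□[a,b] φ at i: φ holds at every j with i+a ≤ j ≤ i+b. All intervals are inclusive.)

Holds

Check (¬up ∨ down) at every j in [6,8]:
  j=6: true
  j=7: true
  j=8: true
All positions satisfy it → formula holds.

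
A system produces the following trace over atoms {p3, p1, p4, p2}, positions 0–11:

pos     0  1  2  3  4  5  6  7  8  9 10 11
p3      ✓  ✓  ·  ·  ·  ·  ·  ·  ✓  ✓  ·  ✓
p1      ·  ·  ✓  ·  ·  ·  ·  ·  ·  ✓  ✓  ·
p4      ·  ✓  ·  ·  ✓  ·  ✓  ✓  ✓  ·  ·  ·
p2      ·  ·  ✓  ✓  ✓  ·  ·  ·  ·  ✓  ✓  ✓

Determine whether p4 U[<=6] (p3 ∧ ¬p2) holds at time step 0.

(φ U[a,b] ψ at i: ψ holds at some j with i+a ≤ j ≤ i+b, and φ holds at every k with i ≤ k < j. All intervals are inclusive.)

Need some j in [0,6] with (p3 ∧ ¬p2), and p4 at every k in [0,j-1].
  j=0: (p3 ∧ ¬p2) holds; no prefix to check → satisfied.

Holds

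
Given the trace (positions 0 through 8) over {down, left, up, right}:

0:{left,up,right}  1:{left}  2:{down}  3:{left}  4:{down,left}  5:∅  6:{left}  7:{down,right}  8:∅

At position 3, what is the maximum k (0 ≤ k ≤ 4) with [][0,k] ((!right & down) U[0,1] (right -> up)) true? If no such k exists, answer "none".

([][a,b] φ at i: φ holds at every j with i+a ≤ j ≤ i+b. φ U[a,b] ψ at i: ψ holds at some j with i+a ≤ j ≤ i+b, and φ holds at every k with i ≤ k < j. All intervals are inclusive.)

((!right & down) U[0,1] (right -> up)) must hold from j=3 onward; find where it first fails.
  j=3: holds
  j=4: holds
  j=5: holds
  j=6: holds
  j=7: fails
Holds on [3,6], so largest k = 3.

3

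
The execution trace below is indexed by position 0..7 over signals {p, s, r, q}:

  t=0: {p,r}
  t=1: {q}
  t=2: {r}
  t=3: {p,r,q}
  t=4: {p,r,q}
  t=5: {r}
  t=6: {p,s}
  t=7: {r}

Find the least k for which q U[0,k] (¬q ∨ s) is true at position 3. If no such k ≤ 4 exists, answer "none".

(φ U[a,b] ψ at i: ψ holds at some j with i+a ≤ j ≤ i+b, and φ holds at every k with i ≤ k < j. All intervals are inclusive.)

2

Need earliest j ≥ 3 with (¬q ∨ s), and q at every k in [3,j-1].
  j=3: rhs fails.
  j=4: rhs fails.
  j=5: rhs holds; lhs holds on [3,4]. k = 2.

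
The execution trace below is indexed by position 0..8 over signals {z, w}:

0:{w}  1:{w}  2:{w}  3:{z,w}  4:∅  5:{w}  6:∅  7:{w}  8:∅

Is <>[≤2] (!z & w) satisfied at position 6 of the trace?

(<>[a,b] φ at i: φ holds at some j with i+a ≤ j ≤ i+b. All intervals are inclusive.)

Holds

Check (!z & w) at each j in [6,8]:
  j=6: false
  j=7: true
  j=8: false
Found at j=7 → formula holds.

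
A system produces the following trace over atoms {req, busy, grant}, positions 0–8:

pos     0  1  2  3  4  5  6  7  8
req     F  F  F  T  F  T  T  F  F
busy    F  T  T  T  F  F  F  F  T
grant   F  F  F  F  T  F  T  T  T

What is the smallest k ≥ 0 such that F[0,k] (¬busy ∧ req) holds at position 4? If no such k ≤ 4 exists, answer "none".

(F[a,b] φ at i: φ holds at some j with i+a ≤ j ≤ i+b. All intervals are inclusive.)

1

Scan j = 4,5,… for (¬busy ∧ req):
  j=4: fails
  j=5: holds
First hit at j=5, so smallest k = 5-4 = 1.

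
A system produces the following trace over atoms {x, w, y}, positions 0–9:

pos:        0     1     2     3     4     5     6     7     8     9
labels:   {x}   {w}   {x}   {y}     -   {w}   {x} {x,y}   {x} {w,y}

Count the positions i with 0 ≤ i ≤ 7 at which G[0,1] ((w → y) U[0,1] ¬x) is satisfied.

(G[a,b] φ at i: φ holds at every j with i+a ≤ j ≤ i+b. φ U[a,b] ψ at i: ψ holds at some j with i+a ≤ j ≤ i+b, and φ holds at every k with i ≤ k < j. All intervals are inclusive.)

5

Evaluate at each i in [0,7]:
  i=0: ✓ (all of [0,1])
  i=1: ✓ (all of [1,2])
  i=2: ✓ (all of [2,3])
  i=3: ✓ (all of [3,4])
  i=4: ✓ (all of [4,5])
  i=5: ✗ (fails at j=6)
  i=6: ✗ (fails at j=6)
  i=7: ✗ (fails at j=7)
Positions where it holds: {0, 1, 2, 3, 4} → 5.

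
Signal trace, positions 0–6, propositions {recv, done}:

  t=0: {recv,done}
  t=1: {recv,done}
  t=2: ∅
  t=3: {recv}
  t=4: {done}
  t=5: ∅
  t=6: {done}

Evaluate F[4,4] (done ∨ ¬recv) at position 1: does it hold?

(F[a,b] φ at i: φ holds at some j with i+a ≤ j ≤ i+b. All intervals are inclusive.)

Check (done ∨ ¬recv) at each j in [5,5]:
  j=5: true
Found at j=5 → formula holds.

Holds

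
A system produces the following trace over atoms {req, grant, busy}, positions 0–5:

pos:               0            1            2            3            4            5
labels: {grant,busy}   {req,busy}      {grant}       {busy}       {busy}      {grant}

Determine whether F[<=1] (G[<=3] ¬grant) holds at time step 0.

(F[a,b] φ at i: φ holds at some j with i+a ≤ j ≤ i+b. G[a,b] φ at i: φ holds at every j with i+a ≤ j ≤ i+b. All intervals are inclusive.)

Check G[<=3] ¬grant at each j in [0,1]:
  j=0: fails at 0
  j=1: fails at 2
No position in the window satisfies it → formula fails.

Does not hold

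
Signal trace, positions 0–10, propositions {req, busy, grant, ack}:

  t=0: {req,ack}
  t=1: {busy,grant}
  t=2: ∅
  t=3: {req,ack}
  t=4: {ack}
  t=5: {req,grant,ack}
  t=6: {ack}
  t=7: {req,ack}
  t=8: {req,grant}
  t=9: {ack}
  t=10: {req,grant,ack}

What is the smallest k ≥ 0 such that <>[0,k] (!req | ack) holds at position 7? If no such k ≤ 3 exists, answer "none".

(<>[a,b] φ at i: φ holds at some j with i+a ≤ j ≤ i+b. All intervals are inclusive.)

Scan j = 7,8,… for (!req | ack):
  j=7: holds
First hit at j=7, so smallest k = 7-7 = 0.

0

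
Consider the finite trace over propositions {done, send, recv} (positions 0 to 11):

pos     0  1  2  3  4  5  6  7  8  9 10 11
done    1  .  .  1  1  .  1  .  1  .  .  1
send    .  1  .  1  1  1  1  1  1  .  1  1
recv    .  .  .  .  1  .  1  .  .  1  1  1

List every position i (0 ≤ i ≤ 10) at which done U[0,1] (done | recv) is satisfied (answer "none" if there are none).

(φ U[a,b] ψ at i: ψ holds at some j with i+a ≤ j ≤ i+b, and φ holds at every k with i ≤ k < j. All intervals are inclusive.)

0, 3, 4, 6, 8, 9, 10

Evaluate at each i in [0,10]:
  i=0: ✓ (rhs at j=0)
  i=1: ✗ (no rhs in [1,2])
  i=2: ✗ (lhs fails at k=2 before rhs at j=3)
  i=3: ✓ (rhs at j=3)
  i=4: ✓ (rhs at j=4)
  i=5: ✗ (lhs fails at k=5 before rhs at j=6)
  i=6: ✓ (rhs at j=6)
  i=7: ✗ (lhs fails at k=7 before rhs at j=8)
  i=8: ✓ (rhs at j=8)
  i=9: ✓ (rhs at j=9)
  i=10: ✓ (rhs at j=10)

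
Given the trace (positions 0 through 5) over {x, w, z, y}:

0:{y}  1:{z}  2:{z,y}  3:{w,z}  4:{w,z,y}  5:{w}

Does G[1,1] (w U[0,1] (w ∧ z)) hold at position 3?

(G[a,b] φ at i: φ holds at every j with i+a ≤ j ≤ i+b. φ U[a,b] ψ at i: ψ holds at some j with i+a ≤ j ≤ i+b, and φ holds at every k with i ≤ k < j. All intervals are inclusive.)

Holds

Check (w U[0,1] (w ∧ z)) at every j in [4,4]:
  j=4: holds
All positions satisfy it → formula holds.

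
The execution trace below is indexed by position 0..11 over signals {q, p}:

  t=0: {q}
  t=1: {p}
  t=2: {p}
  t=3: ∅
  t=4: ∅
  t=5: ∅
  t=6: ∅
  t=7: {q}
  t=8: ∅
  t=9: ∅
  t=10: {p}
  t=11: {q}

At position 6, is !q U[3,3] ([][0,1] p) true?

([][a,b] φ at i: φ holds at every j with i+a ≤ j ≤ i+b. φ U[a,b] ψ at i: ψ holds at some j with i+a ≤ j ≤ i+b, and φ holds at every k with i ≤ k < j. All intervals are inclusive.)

Need some j in [9,9] with [][0,1] p, and !q at every k in [6,j-1].
  j=9: [][0,1] p — fails at 9.
No j in the window works → until fails.

False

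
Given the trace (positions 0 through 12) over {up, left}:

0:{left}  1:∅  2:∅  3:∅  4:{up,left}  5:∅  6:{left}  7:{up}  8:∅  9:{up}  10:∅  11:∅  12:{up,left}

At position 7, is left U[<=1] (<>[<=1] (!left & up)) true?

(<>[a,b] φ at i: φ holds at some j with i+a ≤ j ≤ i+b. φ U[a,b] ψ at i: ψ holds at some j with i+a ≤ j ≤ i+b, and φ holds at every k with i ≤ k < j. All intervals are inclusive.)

True

Need some j in [7,8] with <>[<=1] (!left & up), and left at every k in [7,j-1].
  j=7: <>[<=1] (!left & up) holds; no prefix to check → satisfied.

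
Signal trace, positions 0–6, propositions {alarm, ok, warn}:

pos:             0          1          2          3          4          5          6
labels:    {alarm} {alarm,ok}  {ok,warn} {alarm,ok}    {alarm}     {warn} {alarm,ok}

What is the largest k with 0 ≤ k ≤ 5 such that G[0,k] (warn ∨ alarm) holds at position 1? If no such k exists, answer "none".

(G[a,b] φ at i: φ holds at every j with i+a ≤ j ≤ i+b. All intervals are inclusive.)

5

(warn ∨ alarm) must hold from j=1 onward; find where it first fails.
  j=1: holds
  j=2: holds
  j=3: holds
  j=4: holds
  j=5: holds
  j=6: holds
Holds through j=6; largest k = 5.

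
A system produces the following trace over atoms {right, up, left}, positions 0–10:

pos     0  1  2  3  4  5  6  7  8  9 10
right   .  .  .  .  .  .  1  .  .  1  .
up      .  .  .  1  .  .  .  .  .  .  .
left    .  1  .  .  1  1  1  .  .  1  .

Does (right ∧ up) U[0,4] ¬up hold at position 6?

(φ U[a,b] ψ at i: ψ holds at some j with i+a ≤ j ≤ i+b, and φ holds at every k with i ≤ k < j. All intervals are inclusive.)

True

Need some j in [6,10] with ¬up, and (right ∧ up) at every k in [6,j-1].
  j=6: ¬up holds; no prefix to check → satisfied.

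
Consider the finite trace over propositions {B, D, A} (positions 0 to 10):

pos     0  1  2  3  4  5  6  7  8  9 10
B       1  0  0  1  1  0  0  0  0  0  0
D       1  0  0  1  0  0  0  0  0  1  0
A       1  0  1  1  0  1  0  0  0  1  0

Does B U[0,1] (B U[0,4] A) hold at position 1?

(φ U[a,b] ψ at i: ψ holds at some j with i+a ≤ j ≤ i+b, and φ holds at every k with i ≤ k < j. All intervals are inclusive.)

No

Need some j in [1,2] with (B U[0,4] A), and B at every k in [1,j-1].
  j=1: (B U[0,4] A) — fails.
  j=2: (B U[0,4] A) holds, but B fails at k=1 → not this j.
No j in the window works → until fails.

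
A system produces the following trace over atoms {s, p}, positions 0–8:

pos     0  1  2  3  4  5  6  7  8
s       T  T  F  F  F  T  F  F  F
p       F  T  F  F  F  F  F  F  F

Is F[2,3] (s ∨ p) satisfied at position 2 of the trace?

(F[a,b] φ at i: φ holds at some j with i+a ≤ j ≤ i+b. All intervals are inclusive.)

Check (s ∨ p) at each j in [4,5]:
  j=4: false
  j=5: true
Found at j=5 → formula holds.

Yes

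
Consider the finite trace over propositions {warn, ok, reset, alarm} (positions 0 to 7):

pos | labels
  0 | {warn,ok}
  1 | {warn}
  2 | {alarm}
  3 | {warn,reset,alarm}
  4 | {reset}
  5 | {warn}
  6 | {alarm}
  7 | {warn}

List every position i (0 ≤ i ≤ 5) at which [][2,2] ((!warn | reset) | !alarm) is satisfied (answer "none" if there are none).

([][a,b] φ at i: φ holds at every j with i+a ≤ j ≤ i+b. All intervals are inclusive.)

Evaluate at each i in [0,5]:
  i=0: ✓ (all of [2,2])
  i=1: ✓ (all of [3,3])
  i=2: ✓ (all of [4,4])
  i=3: ✓ (all of [5,5])
  i=4: ✓ (all of [6,6])
  i=5: ✓ (all of [7,7])

0, 1, 2, 3, 4, 5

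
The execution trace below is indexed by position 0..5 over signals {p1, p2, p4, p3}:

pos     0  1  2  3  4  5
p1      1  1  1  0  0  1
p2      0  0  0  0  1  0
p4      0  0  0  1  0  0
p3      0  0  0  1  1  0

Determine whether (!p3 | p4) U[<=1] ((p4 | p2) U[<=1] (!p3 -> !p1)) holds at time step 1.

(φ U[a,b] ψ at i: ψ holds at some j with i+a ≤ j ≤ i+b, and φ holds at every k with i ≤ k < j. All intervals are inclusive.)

Need some j in [1,2] with ((p4 | p2) U[<=1] (!p3 -> !p1)), and (!p3 | p4) at every k in [1,j-1].
  j=1: ((p4 | p2) U[<=1] (!p3 -> !p1)) — fails.
  j=2: ((p4 | p2) U[<=1] (!p3 -> !p1)) — fails.
No j in the window works → until fails.

No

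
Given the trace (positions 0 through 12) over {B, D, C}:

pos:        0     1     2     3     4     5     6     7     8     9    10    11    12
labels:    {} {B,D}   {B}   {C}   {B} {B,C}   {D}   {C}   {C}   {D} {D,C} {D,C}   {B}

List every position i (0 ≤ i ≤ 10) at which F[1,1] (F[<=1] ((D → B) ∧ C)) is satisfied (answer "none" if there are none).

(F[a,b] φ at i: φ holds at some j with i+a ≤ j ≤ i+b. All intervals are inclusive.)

Evaluate at each i in [0,10]:
  i=0: ✗ (none in [1,1])
  i=1: ✓ (witness j=2)
  i=2: ✓ (witness j=3)
  i=3: ✓ (witness j=4)
  i=4: ✓ (witness j=5)
  i=5: ✓ (witness j=6)
  i=6: ✓ (witness j=7)
  i=7: ✓ (witness j=8)
  i=8: ✗ (none in [9,9])
  i=9: ✗ (none in [10,10])
  i=10: ✗ (none in [11,11])

1, 2, 3, 4, 5, 6, 7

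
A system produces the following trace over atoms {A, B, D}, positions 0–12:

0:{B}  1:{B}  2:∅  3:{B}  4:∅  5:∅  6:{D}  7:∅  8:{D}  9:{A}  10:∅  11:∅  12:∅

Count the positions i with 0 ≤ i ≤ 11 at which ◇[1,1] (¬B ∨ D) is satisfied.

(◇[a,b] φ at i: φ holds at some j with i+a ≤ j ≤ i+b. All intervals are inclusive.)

10

Evaluate at each i in [0,11]:
  i=0: ✗ (none in [1,1])
  i=1: ✓ (witness j=2)
  i=2: ✗ (none in [3,3])
  i=3: ✓ (witness j=4)
  i=4: ✓ (witness j=5)
  i=5: ✓ (witness j=6)
  i=6: ✓ (witness j=7)
  i=7: ✓ (witness j=8)
  i=8: ✓ (witness j=9)
  i=9: ✓ (witness j=10)
  i=10: ✓ (witness j=11)
  i=11: ✓ (witness j=12)
Positions where it holds: {1, 3, 4, 5, 6, 7, 8, 9, 10, 11} → 10.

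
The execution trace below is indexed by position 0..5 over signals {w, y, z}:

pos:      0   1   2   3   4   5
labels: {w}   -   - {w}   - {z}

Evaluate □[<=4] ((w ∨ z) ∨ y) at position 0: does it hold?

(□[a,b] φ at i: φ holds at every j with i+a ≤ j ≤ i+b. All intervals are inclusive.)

Check ((w ∨ z) ∨ y) at every j in [0,4]:
  j=0: true
  j=1: false
  j=2: false
  j=3: true
  j=4: false
Fails at j=1 → formula fails.

No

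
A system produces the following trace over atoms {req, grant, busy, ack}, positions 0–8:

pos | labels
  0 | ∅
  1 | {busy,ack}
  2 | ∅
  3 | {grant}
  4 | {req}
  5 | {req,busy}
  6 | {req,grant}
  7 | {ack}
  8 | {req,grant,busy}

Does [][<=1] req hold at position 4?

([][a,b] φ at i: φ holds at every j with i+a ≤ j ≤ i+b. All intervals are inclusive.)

Check req at every j in [4,5]:
  j=4: true
  j=5: true
All positions satisfy it → formula holds.

Holds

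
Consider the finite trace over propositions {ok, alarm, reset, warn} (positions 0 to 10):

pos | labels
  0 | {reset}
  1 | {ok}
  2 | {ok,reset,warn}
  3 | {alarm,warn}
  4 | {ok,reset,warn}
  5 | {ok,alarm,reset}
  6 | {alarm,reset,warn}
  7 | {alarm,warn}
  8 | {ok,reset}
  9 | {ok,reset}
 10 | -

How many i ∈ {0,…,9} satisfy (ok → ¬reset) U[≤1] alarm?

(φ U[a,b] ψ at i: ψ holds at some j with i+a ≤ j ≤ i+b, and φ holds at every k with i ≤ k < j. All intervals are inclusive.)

4

Evaluate at each i in [0,9]:
  i=0: ✗ (no rhs in [0,1])
  i=1: ✗ (no rhs in [1,2])
  i=2: ✗ (lhs fails at k=2 before rhs at j=3)
  i=3: ✓ (rhs at j=3)
  i=4: ✗ (lhs fails at k=4 before rhs at j=5)
  i=5: ✓ (rhs at j=5)
  i=6: ✓ (rhs at j=6)
  i=7: ✓ (rhs at j=7)
  i=8: ✗ (no rhs in [8,9])
  i=9: ✗ (no rhs in [9,10])
Positions where it holds: {3, 5, 6, 7} → 4.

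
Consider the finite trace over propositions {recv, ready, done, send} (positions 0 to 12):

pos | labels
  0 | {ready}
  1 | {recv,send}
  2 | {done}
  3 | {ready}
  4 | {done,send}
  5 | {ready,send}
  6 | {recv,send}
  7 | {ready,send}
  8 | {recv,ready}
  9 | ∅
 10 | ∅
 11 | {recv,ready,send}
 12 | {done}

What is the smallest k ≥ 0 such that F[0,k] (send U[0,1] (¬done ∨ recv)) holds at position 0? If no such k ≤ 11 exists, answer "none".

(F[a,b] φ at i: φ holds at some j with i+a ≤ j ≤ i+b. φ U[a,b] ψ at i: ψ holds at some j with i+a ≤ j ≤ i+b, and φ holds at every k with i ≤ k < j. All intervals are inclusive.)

0

Scan j = 0,1,… for (send U[0,1] (¬done ∨ recv)):
  j=0: holds
First hit at j=0, so smallest k = 0-0 = 0.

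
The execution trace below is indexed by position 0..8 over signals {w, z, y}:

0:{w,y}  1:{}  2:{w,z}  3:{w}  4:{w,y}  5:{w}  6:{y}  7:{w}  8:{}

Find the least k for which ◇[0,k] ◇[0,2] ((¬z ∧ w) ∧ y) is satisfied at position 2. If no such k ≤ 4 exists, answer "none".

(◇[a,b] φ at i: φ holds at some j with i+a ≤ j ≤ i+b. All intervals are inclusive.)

0

Scan j = 2,3,… for ◇[0,2] ((¬z ∧ w) ∧ y):
  j=2: holds
First hit at j=2, so smallest k = 2-2 = 0.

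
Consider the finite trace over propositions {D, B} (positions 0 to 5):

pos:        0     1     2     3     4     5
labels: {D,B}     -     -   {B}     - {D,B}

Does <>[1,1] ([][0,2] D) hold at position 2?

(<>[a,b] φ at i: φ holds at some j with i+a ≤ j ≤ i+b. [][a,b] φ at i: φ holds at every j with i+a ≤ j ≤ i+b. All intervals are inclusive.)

No

Check [][0,2] D at each j in [3,3]:
  j=3: fails at 3
No position in the window satisfies it → formula fails.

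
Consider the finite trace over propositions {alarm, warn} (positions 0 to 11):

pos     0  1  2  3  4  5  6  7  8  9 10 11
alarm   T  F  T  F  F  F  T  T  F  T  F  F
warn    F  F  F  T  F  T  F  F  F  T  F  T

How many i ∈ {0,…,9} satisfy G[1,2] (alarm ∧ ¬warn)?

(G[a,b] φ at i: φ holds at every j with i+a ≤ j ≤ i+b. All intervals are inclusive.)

Evaluate at each i in [0,9]:
  i=0: ✗ (fails at j=1)
  i=1: ✗ (fails at j=3)
  i=2: ✗ (fails at j=3)
  i=3: ✗ (fails at j=4)
  i=4: ✗ (fails at j=5)
  i=5: ✓ (all of [6,7])
  i=6: ✗ (fails at j=8)
  i=7: ✗ (fails at j=8)
  i=8: ✗ (fails at j=9)
  i=9: ✗ (fails at j=10)
Positions where it holds: {5} → 1.

1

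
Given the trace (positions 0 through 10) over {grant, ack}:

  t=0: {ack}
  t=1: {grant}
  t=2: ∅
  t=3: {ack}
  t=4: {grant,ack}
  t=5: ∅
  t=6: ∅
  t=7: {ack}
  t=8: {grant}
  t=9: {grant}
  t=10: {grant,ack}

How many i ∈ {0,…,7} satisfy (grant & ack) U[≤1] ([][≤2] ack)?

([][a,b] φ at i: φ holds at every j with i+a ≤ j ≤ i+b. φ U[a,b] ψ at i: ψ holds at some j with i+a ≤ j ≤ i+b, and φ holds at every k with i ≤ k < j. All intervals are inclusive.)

0

Evaluate at each i in [0,7]:
  i=0: ✗ (no rhs in [0,1])
  i=1: ✗ (no rhs in [1,2])
  i=2: ✗ (no rhs in [2,3])
  i=3: ✗ (no rhs in [3,4])
  i=4: ✗ (no rhs in [4,5])
  i=5: ✗ (no rhs in [5,6])
  i=6: ✗ (no rhs in [6,7])
  i=7: ✗ (no rhs in [7,8])
Positions where it holds: {} → 0.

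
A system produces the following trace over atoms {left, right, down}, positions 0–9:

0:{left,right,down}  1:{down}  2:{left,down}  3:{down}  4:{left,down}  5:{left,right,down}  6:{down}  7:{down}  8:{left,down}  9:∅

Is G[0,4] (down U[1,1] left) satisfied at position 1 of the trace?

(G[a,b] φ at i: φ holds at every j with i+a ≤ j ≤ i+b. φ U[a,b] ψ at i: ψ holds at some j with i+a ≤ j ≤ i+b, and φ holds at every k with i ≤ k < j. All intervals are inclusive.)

Check (down U[1,1] left) at every j in [1,5]:
  j=1: holds
  j=2: fails
  j=3: holds
  j=4: holds
  j=5: fails
Fails at j=2 → formula fails.

No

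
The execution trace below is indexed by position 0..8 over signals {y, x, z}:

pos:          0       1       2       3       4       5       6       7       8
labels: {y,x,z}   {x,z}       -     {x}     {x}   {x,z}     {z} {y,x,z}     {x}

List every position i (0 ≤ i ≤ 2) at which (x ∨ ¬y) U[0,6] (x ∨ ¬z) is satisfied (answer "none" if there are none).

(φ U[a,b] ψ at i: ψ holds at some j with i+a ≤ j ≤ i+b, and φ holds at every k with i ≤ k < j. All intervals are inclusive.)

0, 1, 2

Evaluate at each i in [0,2]:
  i=0: ✓ (rhs at j=0)
  i=1: ✓ (rhs at j=1)
  i=2: ✓ (rhs at j=2)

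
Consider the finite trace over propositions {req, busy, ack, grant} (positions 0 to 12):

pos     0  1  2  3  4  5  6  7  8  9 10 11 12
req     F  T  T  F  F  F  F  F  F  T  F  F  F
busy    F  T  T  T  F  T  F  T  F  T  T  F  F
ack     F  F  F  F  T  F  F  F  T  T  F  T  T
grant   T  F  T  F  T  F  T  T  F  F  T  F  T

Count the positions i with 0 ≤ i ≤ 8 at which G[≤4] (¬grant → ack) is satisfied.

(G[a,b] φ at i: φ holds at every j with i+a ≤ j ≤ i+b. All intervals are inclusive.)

Evaluate at each i in [0,8]:
  i=0: ✗ (fails at j=1)
  i=1: ✗ (fails at j=1)
  i=2: ✗ (fails at j=3)
  i=3: ✗ (fails at j=3)
  i=4: ✗ (fails at j=5)
  i=5: ✗ (fails at j=5)
  i=6: ✓ (all of [6,10])
  i=7: ✓ (all of [7,11])
  i=8: ✓ (all of [8,12])
Positions where it holds: {6, 7, 8} → 3.

3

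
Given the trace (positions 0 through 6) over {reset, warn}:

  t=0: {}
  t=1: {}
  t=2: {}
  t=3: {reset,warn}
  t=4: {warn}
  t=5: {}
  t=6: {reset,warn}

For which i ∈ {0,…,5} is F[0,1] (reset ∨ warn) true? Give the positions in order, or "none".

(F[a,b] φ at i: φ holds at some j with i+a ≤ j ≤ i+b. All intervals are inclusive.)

2, 3, 4, 5

Evaluate at each i in [0,5]:
  i=0: ✗ (none in [0,1])
  i=1: ✗ (none in [1,2])
  i=2: ✓ (witness j=3)
  i=3: ✓ (witness j=3)
  i=4: ✓ (witness j=4)
  i=5: ✓ (witness j=6)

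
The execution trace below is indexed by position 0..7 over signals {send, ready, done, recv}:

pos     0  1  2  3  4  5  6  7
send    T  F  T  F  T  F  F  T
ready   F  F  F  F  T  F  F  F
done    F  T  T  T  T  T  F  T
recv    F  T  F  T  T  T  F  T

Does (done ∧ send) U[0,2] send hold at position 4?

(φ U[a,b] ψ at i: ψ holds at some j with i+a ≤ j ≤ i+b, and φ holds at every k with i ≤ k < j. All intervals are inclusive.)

Need some j in [4,6] with send, and (done ∧ send) at every k in [4,j-1].
  j=4: send holds; no prefix to check → satisfied.

True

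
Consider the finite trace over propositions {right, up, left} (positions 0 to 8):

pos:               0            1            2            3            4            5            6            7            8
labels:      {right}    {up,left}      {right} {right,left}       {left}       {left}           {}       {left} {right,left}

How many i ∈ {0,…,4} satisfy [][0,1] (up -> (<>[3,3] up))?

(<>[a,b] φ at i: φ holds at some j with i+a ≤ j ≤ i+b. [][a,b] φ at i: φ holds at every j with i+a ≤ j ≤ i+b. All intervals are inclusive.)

3

Evaluate at each i in [0,4]:
  i=0: ✗ (fails at j=1)
  i=1: ✗ (fails at j=1)
  i=2: ✓ (all of [2,3])
  i=3: ✓ (all of [3,4])
  i=4: ✓ (all of [4,5])
Positions where it holds: {2, 3, 4} → 3.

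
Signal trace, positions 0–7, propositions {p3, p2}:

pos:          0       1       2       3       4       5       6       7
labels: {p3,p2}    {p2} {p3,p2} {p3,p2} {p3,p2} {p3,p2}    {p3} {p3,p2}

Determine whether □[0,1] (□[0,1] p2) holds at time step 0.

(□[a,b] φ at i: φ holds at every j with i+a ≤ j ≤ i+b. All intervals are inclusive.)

Check □[0,1] p2 at every j in [0,1]:
  j=0: holds on [0,1]
  j=1: holds on [1,2]
All positions satisfy it → formula holds.

Holds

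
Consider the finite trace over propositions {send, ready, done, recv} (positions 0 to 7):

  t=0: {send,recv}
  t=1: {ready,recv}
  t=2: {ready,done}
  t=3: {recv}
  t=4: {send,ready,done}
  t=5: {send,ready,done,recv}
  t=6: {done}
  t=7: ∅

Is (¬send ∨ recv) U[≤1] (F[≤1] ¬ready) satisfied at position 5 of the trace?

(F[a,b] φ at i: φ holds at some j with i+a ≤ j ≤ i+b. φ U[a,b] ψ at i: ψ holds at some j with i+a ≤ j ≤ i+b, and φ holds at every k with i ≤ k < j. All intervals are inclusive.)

Yes

Need some j in [5,6] with F[≤1] ¬ready, and (¬send ∨ recv) at every k in [5,j-1].
  j=5: F[≤1] ¬ready holds; no prefix to check → satisfied.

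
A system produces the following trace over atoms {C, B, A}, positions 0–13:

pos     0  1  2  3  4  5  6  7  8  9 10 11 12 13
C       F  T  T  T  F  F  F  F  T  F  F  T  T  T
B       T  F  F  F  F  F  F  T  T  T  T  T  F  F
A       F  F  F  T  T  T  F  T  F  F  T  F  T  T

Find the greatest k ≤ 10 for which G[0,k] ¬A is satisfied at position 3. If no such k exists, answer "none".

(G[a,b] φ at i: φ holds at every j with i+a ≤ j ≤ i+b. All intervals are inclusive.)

¬A must hold from j=3 onward; find where it first fails.
  j=3: fails → no k works.

none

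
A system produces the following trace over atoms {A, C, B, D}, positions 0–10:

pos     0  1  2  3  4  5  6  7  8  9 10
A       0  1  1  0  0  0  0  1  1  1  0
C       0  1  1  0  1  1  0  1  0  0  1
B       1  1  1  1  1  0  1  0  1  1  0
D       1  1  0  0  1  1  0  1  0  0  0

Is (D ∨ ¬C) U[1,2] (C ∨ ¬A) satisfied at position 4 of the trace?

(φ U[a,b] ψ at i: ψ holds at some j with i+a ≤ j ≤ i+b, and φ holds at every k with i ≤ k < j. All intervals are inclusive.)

Holds

Need some j in [5,6] with (C ∨ ¬A), and (D ∨ ¬C) at every k in [4,j-1].
  j=5: (C ∨ ¬A) holds; (D ∨ ¬C) holds at every k in [4,4] → satisfied.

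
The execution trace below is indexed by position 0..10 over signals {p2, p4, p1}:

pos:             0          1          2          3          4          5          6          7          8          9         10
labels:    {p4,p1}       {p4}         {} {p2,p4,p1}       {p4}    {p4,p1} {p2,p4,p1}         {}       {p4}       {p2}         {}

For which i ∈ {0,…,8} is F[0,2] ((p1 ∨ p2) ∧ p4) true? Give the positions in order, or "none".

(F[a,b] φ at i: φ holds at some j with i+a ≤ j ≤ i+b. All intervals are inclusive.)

0, 1, 2, 3, 4, 5, 6

Evaluate at each i in [0,8]:
  i=0: ✓ (witness j=0)
  i=1: ✓ (witness j=3)
  i=2: ✓ (witness j=3)
  i=3: ✓ (witness j=3)
  i=4: ✓ (witness j=5)
  i=5: ✓ (witness j=5)
  i=6: ✓ (witness j=6)
  i=7: ✗ (none in [7,9])
  i=8: ✗ (none in [8,10])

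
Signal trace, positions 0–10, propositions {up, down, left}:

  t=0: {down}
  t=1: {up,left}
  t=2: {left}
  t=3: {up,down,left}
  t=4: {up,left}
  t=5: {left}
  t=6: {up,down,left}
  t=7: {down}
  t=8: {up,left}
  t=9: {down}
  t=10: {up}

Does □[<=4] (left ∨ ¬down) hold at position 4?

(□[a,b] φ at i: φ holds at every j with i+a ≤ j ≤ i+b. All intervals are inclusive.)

False

Check (left ∨ ¬down) at every j in [4,8]:
  j=4: true
  j=5: true
  j=6: true
  j=7: false
  j=8: true
Fails at j=7 → formula fails.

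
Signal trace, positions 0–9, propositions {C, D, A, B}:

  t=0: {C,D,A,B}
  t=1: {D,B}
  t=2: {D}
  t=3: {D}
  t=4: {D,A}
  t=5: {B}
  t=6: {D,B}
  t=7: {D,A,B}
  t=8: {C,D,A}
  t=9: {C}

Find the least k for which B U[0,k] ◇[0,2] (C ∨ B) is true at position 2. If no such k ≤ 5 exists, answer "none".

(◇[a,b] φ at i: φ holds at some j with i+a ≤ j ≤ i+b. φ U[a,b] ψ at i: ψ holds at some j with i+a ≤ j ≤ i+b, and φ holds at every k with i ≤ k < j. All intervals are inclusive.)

none

Need earliest j ≥ 2 with ◇[0,2] (C ∨ B), and B at every k in [2,j-1].
  j=2: rhs fails.
  j=3: rhs holds but lhs fails at k=2.
  j=4: rhs holds but lhs fails at k=2.
  j=5: rhs holds but lhs fails at k=2.
  j=6: rhs holds but lhs fails at k=2.
  j=7: rhs holds but lhs fails at k=2.
No witness within the range → none.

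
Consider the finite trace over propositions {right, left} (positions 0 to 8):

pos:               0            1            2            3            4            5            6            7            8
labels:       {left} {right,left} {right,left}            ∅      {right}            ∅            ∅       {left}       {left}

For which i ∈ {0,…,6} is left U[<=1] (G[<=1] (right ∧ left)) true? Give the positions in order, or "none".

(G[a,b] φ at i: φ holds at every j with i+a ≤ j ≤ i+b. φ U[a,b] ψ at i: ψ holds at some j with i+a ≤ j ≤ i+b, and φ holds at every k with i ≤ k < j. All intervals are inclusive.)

Evaluate at each i in [0,6]:
  i=0: ✓ (rhs at j=1; lhs holds on [0,0])
  i=1: ✓ (rhs at j=1)
  i=2: ✗ (no rhs in [2,3])
  i=3: ✗ (no rhs in [3,4])
  i=4: ✗ (no rhs in [4,5])
  i=5: ✗ (no rhs in [5,6])
  i=6: ✗ (no rhs in [6,7])

0, 1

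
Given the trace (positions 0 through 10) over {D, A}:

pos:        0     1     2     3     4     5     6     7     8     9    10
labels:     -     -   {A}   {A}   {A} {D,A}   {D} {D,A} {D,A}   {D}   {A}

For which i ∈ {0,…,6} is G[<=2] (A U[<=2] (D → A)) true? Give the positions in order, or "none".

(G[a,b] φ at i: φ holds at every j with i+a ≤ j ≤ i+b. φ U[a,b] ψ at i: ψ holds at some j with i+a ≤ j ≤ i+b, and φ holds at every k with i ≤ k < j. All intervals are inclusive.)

Evaluate at each i in [0,6]:
  i=0: ✓ (all of [0,2])
  i=1: ✓ (all of [1,3])
  i=2: ✓ (all of [2,4])
  i=3: ✓ (all of [3,5])
  i=4: ✗ (fails at j=6)
  i=5: ✗ (fails at j=6)
  i=6: ✗ (fails at j=6)

0, 1, 2, 3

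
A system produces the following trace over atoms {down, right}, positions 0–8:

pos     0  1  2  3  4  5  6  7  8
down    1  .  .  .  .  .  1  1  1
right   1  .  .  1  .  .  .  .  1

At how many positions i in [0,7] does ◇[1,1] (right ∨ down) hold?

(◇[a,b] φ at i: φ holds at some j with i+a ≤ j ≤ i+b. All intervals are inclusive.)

4

Evaluate at each i in [0,7]:
  i=0: ✗ (none in [1,1])
  i=1: ✗ (none in [2,2])
  i=2: ✓ (witness j=3)
  i=3: ✗ (none in [4,4])
  i=4: ✗ (none in [5,5])
  i=5: ✓ (witness j=6)
  i=6: ✓ (witness j=7)
  i=7: ✓ (witness j=8)
Positions where it holds: {2, 5, 6, 7} → 4.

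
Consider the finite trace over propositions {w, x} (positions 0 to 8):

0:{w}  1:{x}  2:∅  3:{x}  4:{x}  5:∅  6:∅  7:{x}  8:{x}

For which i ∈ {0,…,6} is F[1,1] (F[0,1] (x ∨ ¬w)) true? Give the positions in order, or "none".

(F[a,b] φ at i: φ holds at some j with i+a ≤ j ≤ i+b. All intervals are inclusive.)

Evaluate at each i in [0,6]:
  i=0: ✓ (witness j=1)
  i=1: ✓ (witness j=2)
  i=2: ✓ (witness j=3)
  i=3: ✓ (witness j=4)
  i=4: ✓ (witness j=5)
  i=5: ✓ (witness j=6)
  i=6: ✓ (witness j=7)

0, 1, 2, 3, 4, 5, 6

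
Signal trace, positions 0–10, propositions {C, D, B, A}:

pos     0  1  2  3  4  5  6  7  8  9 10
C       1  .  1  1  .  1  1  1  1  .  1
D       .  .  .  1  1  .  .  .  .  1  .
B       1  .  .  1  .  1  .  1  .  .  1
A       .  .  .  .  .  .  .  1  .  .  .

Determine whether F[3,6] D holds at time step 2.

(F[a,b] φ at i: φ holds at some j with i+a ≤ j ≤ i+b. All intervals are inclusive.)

Check D at each j in [5,8]:
  j=5: false
  j=6: false
  j=7: false
  j=8: false
No position in the window satisfies it → formula fails.

False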